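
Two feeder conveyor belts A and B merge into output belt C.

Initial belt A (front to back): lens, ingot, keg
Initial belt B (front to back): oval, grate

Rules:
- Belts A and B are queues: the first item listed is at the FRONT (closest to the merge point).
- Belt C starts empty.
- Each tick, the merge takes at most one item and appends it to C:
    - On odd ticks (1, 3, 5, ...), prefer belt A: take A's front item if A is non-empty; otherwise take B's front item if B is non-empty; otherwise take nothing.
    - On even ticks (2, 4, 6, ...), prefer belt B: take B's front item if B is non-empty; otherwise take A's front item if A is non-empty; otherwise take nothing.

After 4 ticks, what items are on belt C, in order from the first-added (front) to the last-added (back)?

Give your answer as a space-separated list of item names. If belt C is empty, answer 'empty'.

Answer: lens oval ingot grate

Derivation:
Tick 1: prefer A, take lens from A; A=[ingot,keg] B=[oval,grate] C=[lens]
Tick 2: prefer B, take oval from B; A=[ingot,keg] B=[grate] C=[lens,oval]
Tick 3: prefer A, take ingot from A; A=[keg] B=[grate] C=[lens,oval,ingot]
Tick 4: prefer B, take grate from B; A=[keg] B=[-] C=[lens,oval,ingot,grate]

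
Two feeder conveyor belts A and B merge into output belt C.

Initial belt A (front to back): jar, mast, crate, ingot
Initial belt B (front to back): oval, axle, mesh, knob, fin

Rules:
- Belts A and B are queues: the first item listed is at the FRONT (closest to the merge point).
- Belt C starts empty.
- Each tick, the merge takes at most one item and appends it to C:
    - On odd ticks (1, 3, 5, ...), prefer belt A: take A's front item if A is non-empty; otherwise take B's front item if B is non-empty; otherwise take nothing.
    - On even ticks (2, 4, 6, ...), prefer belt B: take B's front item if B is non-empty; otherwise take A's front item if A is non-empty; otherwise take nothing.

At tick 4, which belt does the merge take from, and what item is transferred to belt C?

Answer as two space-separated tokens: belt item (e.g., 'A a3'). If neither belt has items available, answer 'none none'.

Tick 1: prefer A, take jar from A; A=[mast,crate,ingot] B=[oval,axle,mesh,knob,fin] C=[jar]
Tick 2: prefer B, take oval from B; A=[mast,crate,ingot] B=[axle,mesh,knob,fin] C=[jar,oval]
Tick 3: prefer A, take mast from A; A=[crate,ingot] B=[axle,mesh,knob,fin] C=[jar,oval,mast]
Tick 4: prefer B, take axle from B; A=[crate,ingot] B=[mesh,knob,fin] C=[jar,oval,mast,axle]

Answer: B axle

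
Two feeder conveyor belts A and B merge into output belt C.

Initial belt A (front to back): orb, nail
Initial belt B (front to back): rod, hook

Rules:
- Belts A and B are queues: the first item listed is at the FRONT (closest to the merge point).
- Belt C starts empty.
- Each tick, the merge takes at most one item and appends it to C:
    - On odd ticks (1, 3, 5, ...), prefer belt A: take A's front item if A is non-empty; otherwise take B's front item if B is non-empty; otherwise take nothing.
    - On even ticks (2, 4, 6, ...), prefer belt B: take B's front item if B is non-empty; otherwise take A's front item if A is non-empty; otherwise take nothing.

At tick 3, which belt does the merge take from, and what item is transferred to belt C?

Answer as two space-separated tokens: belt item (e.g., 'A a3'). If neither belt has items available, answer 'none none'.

Answer: A nail

Derivation:
Tick 1: prefer A, take orb from A; A=[nail] B=[rod,hook] C=[orb]
Tick 2: prefer B, take rod from B; A=[nail] B=[hook] C=[orb,rod]
Tick 3: prefer A, take nail from A; A=[-] B=[hook] C=[orb,rod,nail]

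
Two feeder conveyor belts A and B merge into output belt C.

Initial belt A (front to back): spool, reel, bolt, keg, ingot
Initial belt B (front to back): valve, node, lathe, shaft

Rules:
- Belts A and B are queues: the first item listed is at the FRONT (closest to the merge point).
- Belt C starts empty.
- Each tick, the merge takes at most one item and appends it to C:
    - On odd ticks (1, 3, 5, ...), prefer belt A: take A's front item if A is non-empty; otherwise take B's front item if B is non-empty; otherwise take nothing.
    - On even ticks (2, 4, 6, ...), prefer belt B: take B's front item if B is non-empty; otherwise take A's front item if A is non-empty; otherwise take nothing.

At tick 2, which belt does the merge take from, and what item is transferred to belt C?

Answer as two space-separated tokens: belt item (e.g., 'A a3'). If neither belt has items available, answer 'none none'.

Tick 1: prefer A, take spool from A; A=[reel,bolt,keg,ingot] B=[valve,node,lathe,shaft] C=[spool]
Tick 2: prefer B, take valve from B; A=[reel,bolt,keg,ingot] B=[node,lathe,shaft] C=[spool,valve]

Answer: B valve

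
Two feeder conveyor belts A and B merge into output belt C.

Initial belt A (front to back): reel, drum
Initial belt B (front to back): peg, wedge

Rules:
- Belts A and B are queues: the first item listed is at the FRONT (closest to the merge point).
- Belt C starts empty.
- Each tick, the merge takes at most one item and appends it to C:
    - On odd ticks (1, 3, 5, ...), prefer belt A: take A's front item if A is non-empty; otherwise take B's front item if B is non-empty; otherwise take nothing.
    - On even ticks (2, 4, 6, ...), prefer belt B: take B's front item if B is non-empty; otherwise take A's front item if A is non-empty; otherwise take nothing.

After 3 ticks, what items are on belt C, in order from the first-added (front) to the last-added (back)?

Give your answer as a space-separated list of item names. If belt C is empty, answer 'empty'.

Tick 1: prefer A, take reel from A; A=[drum] B=[peg,wedge] C=[reel]
Tick 2: prefer B, take peg from B; A=[drum] B=[wedge] C=[reel,peg]
Tick 3: prefer A, take drum from A; A=[-] B=[wedge] C=[reel,peg,drum]

Answer: reel peg drum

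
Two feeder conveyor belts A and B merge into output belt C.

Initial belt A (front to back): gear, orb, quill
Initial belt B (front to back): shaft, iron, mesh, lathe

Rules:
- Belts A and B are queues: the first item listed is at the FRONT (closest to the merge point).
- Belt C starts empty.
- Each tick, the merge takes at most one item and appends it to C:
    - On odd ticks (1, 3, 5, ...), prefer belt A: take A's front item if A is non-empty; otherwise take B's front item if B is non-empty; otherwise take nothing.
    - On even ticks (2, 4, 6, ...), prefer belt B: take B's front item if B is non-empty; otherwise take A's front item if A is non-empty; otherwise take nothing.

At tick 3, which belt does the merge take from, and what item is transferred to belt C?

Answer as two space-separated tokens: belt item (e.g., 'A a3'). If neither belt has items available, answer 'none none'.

Tick 1: prefer A, take gear from A; A=[orb,quill] B=[shaft,iron,mesh,lathe] C=[gear]
Tick 2: prefer B, take shaft from B; A=[orb,quill] B=[iron,mesh,lathe] C=[gear,shaft]
Tick 3: prefer A, take orb from A; A=[quill] B=[iron,mesh,lathe] C=[gear,shaft,orb]

Answer: A orb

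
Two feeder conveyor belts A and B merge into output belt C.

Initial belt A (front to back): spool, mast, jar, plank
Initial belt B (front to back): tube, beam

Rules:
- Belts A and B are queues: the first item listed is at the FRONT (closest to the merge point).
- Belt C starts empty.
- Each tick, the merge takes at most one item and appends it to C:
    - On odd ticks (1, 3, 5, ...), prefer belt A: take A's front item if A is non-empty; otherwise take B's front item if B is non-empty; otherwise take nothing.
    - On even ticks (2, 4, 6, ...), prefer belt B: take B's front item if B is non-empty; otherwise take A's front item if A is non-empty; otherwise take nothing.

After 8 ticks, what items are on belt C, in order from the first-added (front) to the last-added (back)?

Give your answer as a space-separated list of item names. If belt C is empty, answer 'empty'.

Tick 1: prefer A, take spool from A; A=[mast,jar,plank] B=[tube,beam] C=[spool]
Tick 2: prefer B, take tube from B; A=[mast,jar,plank] B=[beam] C=[spool,tube]
Tick 3: prefer A, take mast from A; A=[jar,plank] B=[beam] C=[spool,tube,mast]
Tick 4: prefer B, take beam from B; A=[jar,plank] B=[-] C=[spool,tube,mast,beam]
Tick 5: prefer A, take jar from A; A=[plank] B=[-] C=[spool,tube,mast,beam,jar]
Tick 6: prefer B, take plank from A; A=[-] B=[-] C=[spool,tube,mast,beam,jar,plank]
Tick 7: prefer A, both empty, nothing taken; A=[-] B=[-] C=[spool,tube,mast,beam,jar,plank]
Tick 8: prefer B, both empty, nothing taken; A=[-] B=[-] C=[spool,tube,mast,beam,jar,plank]

Answer: spool tube mast beam jar plank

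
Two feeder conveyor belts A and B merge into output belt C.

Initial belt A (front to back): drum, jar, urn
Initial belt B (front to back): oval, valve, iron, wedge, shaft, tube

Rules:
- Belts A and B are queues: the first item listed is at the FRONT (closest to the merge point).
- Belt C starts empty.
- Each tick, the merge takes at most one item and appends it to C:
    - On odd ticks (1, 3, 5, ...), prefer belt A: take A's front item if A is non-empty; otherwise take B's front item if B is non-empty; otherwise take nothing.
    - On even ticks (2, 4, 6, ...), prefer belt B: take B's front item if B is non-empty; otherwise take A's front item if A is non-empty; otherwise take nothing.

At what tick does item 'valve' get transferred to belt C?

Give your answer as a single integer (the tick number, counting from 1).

Answer: 4

Derivation:
Tick 1: prefer A, take drum from A; A=[jar,urn] B=[oval,valve,iron,wedge,shaft,tube] C=[drum]
Tick 2: prefer B, take oval from B; A=[jar,urn] B=[valve,iron,wedge,shaft,tube] C=[drum,oval]
Tick 3: prefer A, take jar from A; A=[urn] B=[valve,iron,wedge,shaft,tube] C=[drum,oval,jar]
Tick 4: prefer B, take valve from B; A=[urn] B=[iron,wedge,shaft,tube] C=[drum,oval,jar,valve]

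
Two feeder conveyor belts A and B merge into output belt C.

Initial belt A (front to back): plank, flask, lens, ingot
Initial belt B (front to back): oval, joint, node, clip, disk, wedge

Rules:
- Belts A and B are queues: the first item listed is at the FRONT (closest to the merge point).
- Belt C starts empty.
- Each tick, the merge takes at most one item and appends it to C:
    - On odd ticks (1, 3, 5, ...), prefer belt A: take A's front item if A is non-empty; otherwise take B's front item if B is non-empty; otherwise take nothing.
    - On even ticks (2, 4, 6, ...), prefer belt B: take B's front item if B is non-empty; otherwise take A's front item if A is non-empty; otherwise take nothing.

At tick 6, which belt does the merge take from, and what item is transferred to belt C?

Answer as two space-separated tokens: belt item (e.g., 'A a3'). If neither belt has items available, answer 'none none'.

Tick 1: prefer A, take plank from A; A=[flask,lens,ingot] B=[oval,joint,node,clip,disk,wedge] C=[plank]
Tick 2: prefer B, take oval from B; A=[flask,lens,ingot] B=[joint,node,clip,disk,wedge] C=[plank,oval]
Tick 3: prefer A, take flask from A; A=[lens,ingot] B=[joint,node,clip,disk,wedge] C=[plank,oval,flask]
Tick 4: prefer B, take joint from B; A=[lens,ingot] B=[node,clip,disk,wedge] C=[plank,oval,flask,joint]
Tick 5: prefer A, take lens from A; A=[ingot] B=[node,clip,disk,wedge] C=[plank,oval,flask,joint,lens]
Tick 6: prefer B, take node from B; A=[ingot] B=[clip,disk,wedge] C=[plank,oval,flask,joint,lens,node]

Answer: B node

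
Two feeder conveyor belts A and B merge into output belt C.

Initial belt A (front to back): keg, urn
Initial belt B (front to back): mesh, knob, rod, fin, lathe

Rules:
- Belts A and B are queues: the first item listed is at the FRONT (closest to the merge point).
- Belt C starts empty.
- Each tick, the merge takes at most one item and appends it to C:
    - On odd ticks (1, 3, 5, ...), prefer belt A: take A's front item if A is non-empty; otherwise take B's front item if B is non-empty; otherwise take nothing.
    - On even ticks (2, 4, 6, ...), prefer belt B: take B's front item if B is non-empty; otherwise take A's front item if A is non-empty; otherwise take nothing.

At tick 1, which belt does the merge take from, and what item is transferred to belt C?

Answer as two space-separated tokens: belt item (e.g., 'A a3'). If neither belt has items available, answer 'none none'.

Tick 1: prefer A, take keg from A; A=[urn] B=[mesh,knob,rod,fin,lathe] C=[keg]

Answer: A keg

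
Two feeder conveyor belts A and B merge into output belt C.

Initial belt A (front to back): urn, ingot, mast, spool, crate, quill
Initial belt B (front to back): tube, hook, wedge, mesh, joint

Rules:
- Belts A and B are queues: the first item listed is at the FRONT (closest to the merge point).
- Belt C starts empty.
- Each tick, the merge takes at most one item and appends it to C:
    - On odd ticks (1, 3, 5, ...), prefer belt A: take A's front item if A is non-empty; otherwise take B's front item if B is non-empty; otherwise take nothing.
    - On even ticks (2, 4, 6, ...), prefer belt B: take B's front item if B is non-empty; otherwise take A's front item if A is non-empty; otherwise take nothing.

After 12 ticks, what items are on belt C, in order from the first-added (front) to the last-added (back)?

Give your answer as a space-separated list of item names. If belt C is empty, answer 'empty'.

Tick 1: prefer A, take urn from A; A=[ingot,mast,spool,crate,quill] B=[tube,hook,wedge,mesh,joint] C=[urn]
Tick 2: prefer B, take tube from B; A=[ingot,mast,spool,crate,quill] B=[hook,wedge,mesh,joint] C=[urn,tube]
Tick 3: prefer A, take ingot from A; A=[mast,spool,crate,quill] B=[hook,wedge,mesh,joint] C=[urn,tube,ingot]
Tick 4: prefer B, take hook from B; A=[mast,spool,crate,quill] B=[wedge,mesh,joint] C=[urn,tube,ingot,hook]
Tick 5: prefer A, take mast from A; A=[spool,crate,quill] B=[wedge,mesh,joint] C=[urn,tube,ingot,hook,mast]
Tick 6: prefer B, take wedge from B; A=[spool,crate,quill] B=[mesh,joint] C=[urn,tube,ingot,hook,mast,wedge]
Tick 7: prefer A, take spool from A; A=[crate,quill] B=[mesh,joint] C=[urn,tube,ingot,hook,mast,wedge,spool]
Tick 8: prefer B, take mesh from B; A=[crate,quill] B=[joint] C=[urn,tube,ingot,hook,mast,wedge,spool,mesh]
Tick 9: prefer A, take crate from A; A=[quill] B=[joint] C=[urn,tube,ingot,hook,mast,wedge,spool,mesh,crate]
Tick 10: prefer B, take joint from B; A=[quill] B=[-] C=[urn,tube,ingot,hook,mast,wedge,spool,mesh,crate,joint]
Tick 11: prefer A, take quill from A; A=[-] B=[-] C=[urn,tube,ingot,hook,mast,wedge,spool,mesh,crate,joint,quill]
Tick 12: prefer B, both empty, nothing taken; A=[-] B=[-] C=[urn,tube,ingot,hook,mast,wedge,spool,mesh,crate,joint,quill]

Answer: urn tube ingot hook mast wedge spool mesh crate joint quill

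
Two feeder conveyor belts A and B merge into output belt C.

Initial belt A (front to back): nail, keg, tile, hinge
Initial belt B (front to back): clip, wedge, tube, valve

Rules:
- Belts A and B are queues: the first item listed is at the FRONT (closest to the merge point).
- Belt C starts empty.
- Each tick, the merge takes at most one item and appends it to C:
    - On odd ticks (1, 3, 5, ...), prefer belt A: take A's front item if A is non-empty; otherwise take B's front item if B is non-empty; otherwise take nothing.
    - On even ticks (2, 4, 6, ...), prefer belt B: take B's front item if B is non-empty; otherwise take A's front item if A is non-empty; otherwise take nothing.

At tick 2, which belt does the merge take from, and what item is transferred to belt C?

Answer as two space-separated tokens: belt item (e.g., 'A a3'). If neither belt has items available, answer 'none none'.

Tick 1: prefer A, take nail from A; A=[keg,tile,hinge] B=[clip,wedge,tube,valve] C=[nail]
Tick 2: prefer B, take clip from B; A=[keg,tile,hinge] B=[wedge,tube,valve] C=[nail,clip]

Answer: B clip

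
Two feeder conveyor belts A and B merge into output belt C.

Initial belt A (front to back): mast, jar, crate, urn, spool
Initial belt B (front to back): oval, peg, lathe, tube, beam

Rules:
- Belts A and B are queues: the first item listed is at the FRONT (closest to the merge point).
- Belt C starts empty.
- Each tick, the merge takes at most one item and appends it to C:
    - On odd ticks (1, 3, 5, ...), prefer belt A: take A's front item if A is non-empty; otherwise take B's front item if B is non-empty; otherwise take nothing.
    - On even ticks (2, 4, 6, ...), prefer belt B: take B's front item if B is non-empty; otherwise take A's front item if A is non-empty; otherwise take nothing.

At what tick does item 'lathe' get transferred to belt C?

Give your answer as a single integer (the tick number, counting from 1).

Answer: 6

Derivation:
Tick 1: prefer A, take mast from A; A=[jar,crate,urn,spool] B=[oval,peg,lathe,tube,beam] C=[mast]
Tick 2: prefer B, take oval from B; A=[jar,crate,urn,spool] B=[peg,lathe,tube,beam] C=[mast,oval]
Tick 3: prefer A, take jar from A; A=[crate,urn,spool] B=[peg,lathe,tube,beam] C=[mast,oval,jar]
Tick 4: prefer B, take peg from B; A=[crate,urn,spool] B=[lathe,tube,beam] C=[mast,oval,jar,peg]
Tick 5: prefer A, take crate from A; A=[urn,spool] B=[lathe,tube,beam] C=[mast,oval,jar,peg,crate]
Tick 6: prefer B, take lathe from B; A=[urn,spool] B=[tube,beam] C=[mast,oval,jar,peg,crate,lathe]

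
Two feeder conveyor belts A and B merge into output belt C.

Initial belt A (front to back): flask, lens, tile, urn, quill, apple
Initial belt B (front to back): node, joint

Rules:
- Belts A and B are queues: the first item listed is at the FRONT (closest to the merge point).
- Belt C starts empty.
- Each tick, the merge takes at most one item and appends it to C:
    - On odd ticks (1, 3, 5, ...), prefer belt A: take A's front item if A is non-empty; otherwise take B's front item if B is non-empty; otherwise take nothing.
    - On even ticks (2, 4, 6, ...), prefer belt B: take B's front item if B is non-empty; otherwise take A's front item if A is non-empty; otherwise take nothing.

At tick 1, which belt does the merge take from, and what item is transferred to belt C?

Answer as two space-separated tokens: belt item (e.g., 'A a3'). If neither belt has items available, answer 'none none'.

Tick 1: prefer A, take flask from A; A=[lens,tile,urn,quill,apple] B=[node,joint] C=[flask]

Answer: A flask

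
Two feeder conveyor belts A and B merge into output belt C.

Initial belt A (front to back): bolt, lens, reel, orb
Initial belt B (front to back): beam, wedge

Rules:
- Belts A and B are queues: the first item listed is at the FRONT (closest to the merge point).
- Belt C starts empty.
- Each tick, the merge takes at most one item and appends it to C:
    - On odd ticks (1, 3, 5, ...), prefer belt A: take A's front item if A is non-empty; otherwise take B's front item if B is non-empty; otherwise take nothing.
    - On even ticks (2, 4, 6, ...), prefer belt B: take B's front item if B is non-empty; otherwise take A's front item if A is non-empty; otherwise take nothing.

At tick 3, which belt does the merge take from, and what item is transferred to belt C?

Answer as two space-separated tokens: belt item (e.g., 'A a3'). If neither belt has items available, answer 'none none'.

Answer: A lens

Derivation:
Tick 1: prefer A, take bolt from A; A=[lens,reel,orb] B=[beam,wedge] C=[bolt]
Tick 2: prefer B, take beam from B; A=[lens,reel,orb] B=[wedge] C=[bolt,beam]
Tick 3: prefer A, take lens from A; A=[reel,orb] B=[wedge] C=[bolt,beam,lens]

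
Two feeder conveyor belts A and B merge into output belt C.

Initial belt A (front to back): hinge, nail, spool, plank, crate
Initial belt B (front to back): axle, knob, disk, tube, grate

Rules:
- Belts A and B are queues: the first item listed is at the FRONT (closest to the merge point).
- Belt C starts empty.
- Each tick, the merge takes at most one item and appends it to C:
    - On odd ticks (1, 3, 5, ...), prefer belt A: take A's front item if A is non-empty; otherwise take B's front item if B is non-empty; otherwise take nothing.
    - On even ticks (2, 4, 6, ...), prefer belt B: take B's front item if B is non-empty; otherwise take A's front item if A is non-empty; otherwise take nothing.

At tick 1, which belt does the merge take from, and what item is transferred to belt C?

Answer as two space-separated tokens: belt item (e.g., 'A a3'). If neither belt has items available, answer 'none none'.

Answer: A hinge

Derivation:
Tick 1: prefer A, take hinge from A; A=[nail,spool,plank,crate] B=[axle,knob,disk,tube,grate] C=[hinge]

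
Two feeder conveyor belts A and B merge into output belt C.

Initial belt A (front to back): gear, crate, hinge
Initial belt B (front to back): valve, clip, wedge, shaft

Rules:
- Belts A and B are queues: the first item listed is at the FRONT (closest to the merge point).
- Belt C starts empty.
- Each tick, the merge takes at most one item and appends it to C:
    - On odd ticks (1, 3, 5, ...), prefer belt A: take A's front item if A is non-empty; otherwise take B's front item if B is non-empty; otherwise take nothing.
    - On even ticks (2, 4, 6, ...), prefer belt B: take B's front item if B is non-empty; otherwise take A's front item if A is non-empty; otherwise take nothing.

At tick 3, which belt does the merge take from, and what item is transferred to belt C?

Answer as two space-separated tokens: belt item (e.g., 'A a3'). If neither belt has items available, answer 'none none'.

Tick 1: prefer A, take gear from A; A=[crate,hinge] B=[valve,clip,wedge,shaft] C=[gear]
Tick 2: prefer B, take valve from B; A=[crate,hinge] B=[clip,wedge,shaft] C=[gear,valve]
Tick 3: prefer A, take crate from A; A=[hinge] B=[clip,wedge,shaft] C=[gear,valve,crate]

Answer: A crate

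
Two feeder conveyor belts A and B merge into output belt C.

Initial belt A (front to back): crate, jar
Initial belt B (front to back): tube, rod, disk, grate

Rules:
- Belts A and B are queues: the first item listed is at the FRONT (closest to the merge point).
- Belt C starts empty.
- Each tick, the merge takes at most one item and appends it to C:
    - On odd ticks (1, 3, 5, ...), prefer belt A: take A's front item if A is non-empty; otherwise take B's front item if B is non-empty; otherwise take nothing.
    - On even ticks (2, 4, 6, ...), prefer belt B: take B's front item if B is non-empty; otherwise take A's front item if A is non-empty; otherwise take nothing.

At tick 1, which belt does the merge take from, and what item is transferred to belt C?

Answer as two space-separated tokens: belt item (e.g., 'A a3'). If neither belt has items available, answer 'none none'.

Tick 1: prefer A, take crate from A; A=[jar] B=[tube,rod,disk,grate] C=[crate]

Answer: A crate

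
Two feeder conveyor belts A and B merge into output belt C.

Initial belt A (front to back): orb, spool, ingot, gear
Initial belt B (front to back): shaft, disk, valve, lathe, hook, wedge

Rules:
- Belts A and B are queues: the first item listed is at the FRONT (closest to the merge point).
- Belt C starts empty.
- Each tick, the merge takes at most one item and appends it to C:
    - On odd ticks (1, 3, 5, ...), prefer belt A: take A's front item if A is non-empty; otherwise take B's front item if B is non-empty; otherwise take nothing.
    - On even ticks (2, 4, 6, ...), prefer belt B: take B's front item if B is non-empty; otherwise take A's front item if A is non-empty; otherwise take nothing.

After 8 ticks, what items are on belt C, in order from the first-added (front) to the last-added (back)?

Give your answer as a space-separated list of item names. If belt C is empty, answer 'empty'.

Answer: orb shaft spool disk ingot valve gear lathe

Derivation:
Tick 1: prefer A, take orb from A; A=[spool,ingot,gear] B=[shaft,disk,valve,lathe,hook,wedge] C=[orb]
Tick 2: prefer B, take shaft from B; A=[spool,ingot,gear] B=[disk,valve,lathe,hook,wedge] C=[orb,shaft]
Tick 3: prefer A, take spool from A; A=[ingot,gear] B=[disk,valve,lathe,hook,wedge] C=[orb,shaft,spool]
Tick 4: prefer B, take disk from B; A=[ingot,gear] B=[valve,lathe,hook,wedge] C=[orb,shaft,spool,disk]
Tick 5: prefer A, take ingot from A; A=[gear] B=[valve,lathe,hook,wedge] C=[orb,shaft,spool,disk,ingot]
Tick 6: prefer B, take valve from B; A=[gear] B=[lathe,hook,wedge] C=[orb,shaft,spool,disk,ingot,valve]
Tick 7: prefer A, take gear from A; A=[-] B=[lathe,hook,wedge] C=[orb,shaft,spool,disk,ingot,valve,gear]
Tick 8: prefer B, take lathe from B; A=[-] B=[hook,wedge] C=[orb,shaft,spool,disk,ingot,valve,gear,lathe]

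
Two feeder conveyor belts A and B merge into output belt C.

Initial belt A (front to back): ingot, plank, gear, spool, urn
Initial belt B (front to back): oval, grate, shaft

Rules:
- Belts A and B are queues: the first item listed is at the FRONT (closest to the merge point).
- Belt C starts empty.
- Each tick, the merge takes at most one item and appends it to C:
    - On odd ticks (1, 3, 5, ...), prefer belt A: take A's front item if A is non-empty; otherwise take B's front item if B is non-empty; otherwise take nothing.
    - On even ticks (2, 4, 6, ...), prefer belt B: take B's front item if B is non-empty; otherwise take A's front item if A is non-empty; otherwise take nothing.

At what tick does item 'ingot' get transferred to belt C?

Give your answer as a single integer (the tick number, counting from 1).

Answer: 1

Derivation:
Tick 1: prefer A, take ingot from A; A=[plank,gear,spool,urn] B=[oval,grate,shaft] C=[ingot]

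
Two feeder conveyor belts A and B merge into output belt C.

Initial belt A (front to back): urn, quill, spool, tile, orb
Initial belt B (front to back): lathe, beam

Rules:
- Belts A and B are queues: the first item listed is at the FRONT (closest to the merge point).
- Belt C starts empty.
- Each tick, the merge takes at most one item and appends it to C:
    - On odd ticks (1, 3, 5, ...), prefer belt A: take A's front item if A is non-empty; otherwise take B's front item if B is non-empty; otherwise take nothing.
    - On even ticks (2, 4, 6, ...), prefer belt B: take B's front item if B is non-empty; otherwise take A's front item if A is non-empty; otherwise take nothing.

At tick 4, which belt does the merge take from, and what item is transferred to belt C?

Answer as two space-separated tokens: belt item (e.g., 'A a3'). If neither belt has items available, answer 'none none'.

Tick 1: prefer A, take urn from A; A=[quill,spool,tile,orb] B=[lathe,beam] C=[urn]
Tick 2: prefer B, take lathe from B; A=[quill,spool,tile,orb] B=[beam] C=[urn,lathe]
Tick 3: prefer A, take quill from A; A=[spool,tile,orb] B=[beam] C=[urn,lathe,quill]
Tick 4: prefer B, take beam from B; A=[spool,tile,orb] B=[-] C=[urn,lathe,quill,beam]

Answer: B beam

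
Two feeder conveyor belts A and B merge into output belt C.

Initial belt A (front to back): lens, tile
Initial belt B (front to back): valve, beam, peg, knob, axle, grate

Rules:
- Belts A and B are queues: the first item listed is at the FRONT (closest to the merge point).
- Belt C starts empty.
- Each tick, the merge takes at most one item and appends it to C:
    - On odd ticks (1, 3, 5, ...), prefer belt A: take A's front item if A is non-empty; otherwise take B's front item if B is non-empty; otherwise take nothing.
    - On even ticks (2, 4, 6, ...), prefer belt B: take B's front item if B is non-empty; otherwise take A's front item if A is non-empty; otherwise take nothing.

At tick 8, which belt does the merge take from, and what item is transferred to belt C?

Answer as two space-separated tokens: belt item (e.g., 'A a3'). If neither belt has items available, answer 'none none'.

Tick 1: prefer A, take lens from A; A=[tile] B=[valve,beam,peg,knob,axle,grate] C=[lens]
Tick 2: prefer B, take valve from B; A=[tile] B=[beam,peg,knob,axle,grate] C=[lens,valve]
Tick 3: prefer A, take tile from A; A=[-] B=[beam,peg,knob,axle,grate] C=[lens,valve,tile]
Tick 4: prefer B, take beam from B; A=[-] B=[peg,knob,axle,grate] C=[lens,valve,tile,beam]
Tick 5: prefer A, take peg from B; A=[-] B=[knob,axle,grate] C=[lens,valve,tile,beam,peg]
Tick 6: prefer B, take knob from B; A=[-] B=[axle,grate] C=[lens,valve,tile,beam,peg,knob]
Tick 7: prefer A, take axle from B; A=[-] B=[grate] C=[lens,valve,tile,beam,peg,knob,axle]
Tick 8: prefer B, take grate from B; A=[-] B=[-] C=[lens,valve,tile,beam,peg,knob,axle,grate]

Answer: B grate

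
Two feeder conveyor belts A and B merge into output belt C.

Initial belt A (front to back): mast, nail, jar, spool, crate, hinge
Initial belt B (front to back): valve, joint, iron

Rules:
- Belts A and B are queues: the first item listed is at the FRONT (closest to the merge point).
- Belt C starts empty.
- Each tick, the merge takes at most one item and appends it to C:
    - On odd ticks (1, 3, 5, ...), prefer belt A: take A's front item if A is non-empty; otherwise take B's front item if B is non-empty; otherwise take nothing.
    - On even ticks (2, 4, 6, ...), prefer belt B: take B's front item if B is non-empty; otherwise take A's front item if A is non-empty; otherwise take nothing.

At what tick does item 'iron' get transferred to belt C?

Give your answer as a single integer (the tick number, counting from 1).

Answer: 6

Derivation:
Tick 1: prefer A, take mast from A; A=[nail,jar,spool,crate,hinge] B=[valve,joint,iron] C=[mast]
Tick 2: prefer B, take valve from B; A=[nail,jar,spool,crate,hinge] B=[joint,iron] C=[mast,valve]
Tick 3: prefer A, take nail from A; A=[jar,spool,crate,hinge] B=[joint,iron] C=[mast,valve,nail]
Tick 4: prefer B, take joint from B; A=[jar,spool,crate,hinge] B=[iron] C=[mast,valve,nail,joint]
Tick 5: prefer A, take jar from A; A=[spool,crate,hinge] B=[iron] C=[mast,valve,nail,joint,jar]
Tick 6: prefer B, take iron from B; A=[spool,crate,hinge] B=[-] C=[mast,valve,nail,joint,jar,iron]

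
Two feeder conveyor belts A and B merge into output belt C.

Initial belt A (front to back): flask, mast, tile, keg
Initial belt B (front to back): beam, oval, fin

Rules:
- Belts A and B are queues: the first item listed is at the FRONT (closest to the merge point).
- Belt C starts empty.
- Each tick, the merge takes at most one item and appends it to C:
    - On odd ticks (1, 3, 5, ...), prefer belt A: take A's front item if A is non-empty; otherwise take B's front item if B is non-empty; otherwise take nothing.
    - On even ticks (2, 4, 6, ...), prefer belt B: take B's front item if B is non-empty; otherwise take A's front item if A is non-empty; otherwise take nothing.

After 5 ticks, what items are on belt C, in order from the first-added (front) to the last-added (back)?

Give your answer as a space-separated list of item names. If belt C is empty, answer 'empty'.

Tick 1: prefer A, take flask from A; A=[mast,tile,keg] B=[beam,oval,fin] C=[flask]
Tick 2: prefer B, take beam from B; A=[mast,tile,keg] B=[oval,fin] C=[flask,beam]
Tick 3: prefer A, take mast from A; A=[tile,keg] B=[oval,fin] C=[flask,beam,mast]
Tick 4: prefer B, take oval from B; A=[tile,keg] B=[fin] C=[flask,beam,mast,oval]
Tick 5: prefer A, take tile from A; A=[keg] B=[fin] C=[flask,beam,mast,oval,tile]

Answer: flask beam mast oval tile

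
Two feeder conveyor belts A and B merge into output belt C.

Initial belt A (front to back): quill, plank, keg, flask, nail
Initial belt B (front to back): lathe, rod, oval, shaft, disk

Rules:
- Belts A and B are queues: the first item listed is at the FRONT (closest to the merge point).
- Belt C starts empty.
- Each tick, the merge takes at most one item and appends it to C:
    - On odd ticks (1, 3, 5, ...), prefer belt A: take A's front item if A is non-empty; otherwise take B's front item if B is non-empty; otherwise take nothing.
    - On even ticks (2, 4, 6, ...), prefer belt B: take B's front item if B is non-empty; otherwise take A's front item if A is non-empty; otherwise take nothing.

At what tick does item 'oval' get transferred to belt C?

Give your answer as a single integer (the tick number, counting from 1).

Tick 1: prefer A, take quill from A; A=[plank,keg,flask,nail] B=[lathe,rod,oval,shaft,disk] C=[quill]
Tick 2: prefer B, take lathe from B; A=[plank,keg,flask,nail] B=[rod,oval,shaft,disk] C=[quill,lathe]
Tick 3: prefer A, take plank from A; A=[keg,flask,nail] B=[rod,oval,shaft,disk] C=[quill,lathe,plank]
Tick 4: prefer B, take rod from B; A=[keg,flask,nail] B=[oval,shaft,disk] C=[quill,lathe,plank,rod]
Tick 5: prefer A, take keg from A; A=[flask,nail] B=[oval,shaft,disk] C=[quill,lathe,plank,rod,keg]
Tick 6: prefer B, take oval from B; A=[flask,nail] B=[shaft,disk] C=[quill,lathe,plank,rod,keg,oval]

Answer: 6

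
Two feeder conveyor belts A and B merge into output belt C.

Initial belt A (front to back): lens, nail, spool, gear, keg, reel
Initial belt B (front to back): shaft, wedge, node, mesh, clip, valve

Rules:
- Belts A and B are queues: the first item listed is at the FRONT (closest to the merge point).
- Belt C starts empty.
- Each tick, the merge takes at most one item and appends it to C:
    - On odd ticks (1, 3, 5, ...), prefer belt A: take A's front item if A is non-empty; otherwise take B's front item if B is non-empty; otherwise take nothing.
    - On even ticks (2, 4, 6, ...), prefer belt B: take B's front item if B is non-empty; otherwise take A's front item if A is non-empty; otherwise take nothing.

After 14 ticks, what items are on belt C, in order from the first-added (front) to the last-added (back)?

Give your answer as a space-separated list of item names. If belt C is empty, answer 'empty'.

Answer: lens shaft nail wedge spool node gear mesh keg clip reel valve

Derivation:
Tick 1: prefer A, take lens from A; A=[nail,spool,gear,keg,reel] B=[shaft,wedge,node,mesh,clip,valve] C=[lens]
Tick 2: prefer B, take shaft from B; A=[nail,spool,gear,keg,reel] B=[wedge,node,mesh,clip,valve] C=[lens,shaft]
Tick 3: prefer A, take nail from A; A=[spool,gear,keg,reel] B=[wedge,node,mesh,clip,valve] C=[lens,shaft,nail]
Tick 4: prefer B, take wedge from B; A=[spool,gear,keg,reel] B=[node,mesh,clip,valve] C=[lens,shaft,nail,wedge]
Tick 5: prefer A, take spool from A; A=[gear,keg,reel] B=[node,mesh,clip,valve] C=[lens,shaft,nail,wedge,spool]
Tick 6: prefer B, take node from B; A=[gear,keg,reel] B=[mesh,clip,valve] C=[lens,shaft,nail,wedge,spool,node]
Tick 7: prefer A, take gear from A; A=[keg,reel] B=[mesh,clip,valve] C=[lens,shaft,nail,wedge,spool,node,gear]
Tick 8: prefer B, take mesh from B; A=[keg,reel] B=[clip,valve] C=[lens,shaft,nail,wedge,spool,node,gear,mesh]
Tick 9: prefer A, take keg from A; A=[reel] B=[clip,valve] C=[lens,shaft,nail,wedge,spool,node,gear,mesh,keg]
Tick 10: prefer B, take clip from B; A=[reel] B=[valve] C=[lens,shaft,nail,wedge,spool,node,gear,mesh,keg,clip]
Tick 11: prefer A, take reel from A; A=[-] B=[valve] C=[lens,shaft,nail,wedge,spool,node,gear,mesh,keg,clip,reel]
Tick 12: prefer B, take valve from B; A=[-] B=[-] C=[lens,shaft,nail,wedge,spool,node,gear,mesh,keg,clip,reel,valve]
Tick 13: prefer A, both empty, nothing taken; A=[-] B=[-] C=[lens,shaft,nail,wedge,spool,node,gear,mesh,keg,clip,reel,valve]
Tick 14: prefer B, both empty, nothing taken; A=[-] B=[-] C=[lens,shaft,nail,wedge,spool,node,gear,mesh,keg,clip,reel,valve]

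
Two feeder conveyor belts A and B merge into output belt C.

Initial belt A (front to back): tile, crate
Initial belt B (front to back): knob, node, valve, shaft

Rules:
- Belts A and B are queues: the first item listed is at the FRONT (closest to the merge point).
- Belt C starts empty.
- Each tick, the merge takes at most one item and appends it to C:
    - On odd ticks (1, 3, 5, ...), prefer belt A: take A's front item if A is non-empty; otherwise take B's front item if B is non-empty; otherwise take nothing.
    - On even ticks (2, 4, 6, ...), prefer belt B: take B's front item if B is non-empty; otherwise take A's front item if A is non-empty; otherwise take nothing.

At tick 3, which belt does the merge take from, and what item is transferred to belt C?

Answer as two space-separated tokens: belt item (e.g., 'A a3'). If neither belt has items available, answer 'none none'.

Answer: A crate

Derivation:
Tick 1: prefer A, take tile from A; A=[crate] B=[knob,node,valve,shaft] C=[tile]
Tick 2: prefer B, take knob from B; A=[crate] B=[node,valve,shaft] C=[tile,knob]
Tick 3: prefer A, take crate from A; A=[-] B=[node,valve,shaft] C=[tile,knob,crate]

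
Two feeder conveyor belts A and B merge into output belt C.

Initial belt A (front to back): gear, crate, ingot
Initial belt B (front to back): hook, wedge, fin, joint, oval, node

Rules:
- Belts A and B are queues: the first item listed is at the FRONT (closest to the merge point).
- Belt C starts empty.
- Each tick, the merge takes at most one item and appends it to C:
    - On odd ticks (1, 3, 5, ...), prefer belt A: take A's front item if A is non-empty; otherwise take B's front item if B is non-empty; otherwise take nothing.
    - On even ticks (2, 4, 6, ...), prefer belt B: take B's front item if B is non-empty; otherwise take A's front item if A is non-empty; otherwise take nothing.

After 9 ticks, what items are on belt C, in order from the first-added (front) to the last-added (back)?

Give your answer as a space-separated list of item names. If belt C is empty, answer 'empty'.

Tick 1: prefer A, take gear from A; A=[crate,ingot] B=[hook,wedge,fin,joint,oval,node] C=[gear]
Tick 2: prefer B, take hook from B; A=[crate,ingot] B=[wedge,fin,joint,oval,node] C=[gear,hook]
Tick 3: prefer A, take crate from A; A=[ingot] B=[wedge,fin,joint,oval,node] C=[gear,hook,crate]
Tick 4: prefer B, take wedge from B; A=[ingot] B=[fin,joint,oval,node] C=[gear,hook,crate,wedge]
Tick 5: prefer A, take ingot from A; A=[-] B=[fin,joint,oval,node] C=[gear,hook,crate,wedge,ingot]
Tick 6: prefer B, take fin from B; A=[-] B=[joint,oval,node] C=[gear,hook,crate,wedge,ingot,fin]
Tick 7: prefer A, take joint from B; A=[-] B=[oval,node] C=[gear,hook,crate,wedge,ingot,fin,joint]
Tick 8: prefer B, take oval from B; A=[-] B=[node] C=[gear,hook,crate,wedge,ingot,fin,joint,oval]
Tick 9: prefer A, take node from B; A=[-] B=[-] C=[gear,hook,crate,wedge,ingot,fin,joint,oval,node]

Answer: gear hook crate wedge ingot fin joint oval node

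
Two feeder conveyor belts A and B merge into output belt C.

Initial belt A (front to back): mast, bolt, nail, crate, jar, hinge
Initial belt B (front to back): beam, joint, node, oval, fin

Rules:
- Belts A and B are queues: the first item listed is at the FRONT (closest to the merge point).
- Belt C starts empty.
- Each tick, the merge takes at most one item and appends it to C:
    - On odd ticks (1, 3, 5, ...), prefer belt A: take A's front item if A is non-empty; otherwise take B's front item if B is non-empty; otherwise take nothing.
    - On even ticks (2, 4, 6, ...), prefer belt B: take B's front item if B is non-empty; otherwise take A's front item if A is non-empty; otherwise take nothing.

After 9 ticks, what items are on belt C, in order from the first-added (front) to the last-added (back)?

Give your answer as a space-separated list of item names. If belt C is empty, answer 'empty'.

Tick 1: prefer A, take mast from A; A=[bolt,nail,crate,jar,hinge] B=[beam,joint,node,oval,fin] C=[mast]
Tick 2: prefer B, take beam from B; A=[bolt,nail,crate,jar,hinge] B=[joint,node,oval,fin] C=[mast,beam]
Tick 3: prefer A, take bolt from A; A=[nail,crate,jar,hinge] B=[joint,node,oval,fin] C=[mast,beam,bolt]
Tick 4: prefer B, take joint from B; A=[nail,crate,jar,hinge] B=[node,oval,fin] C=[mast,beam,bolt,joint]
Tick 5: prefer A, take nail from A; A=[crate,jar,hinge] B=[node,oval,fin] C=[mast,beam,bolt,joint,nail]
Tick 6: prefer B, take node from B; A=[crate,jar,hinge] B=[oval,fin] C=[mast,beam,bolt,joint,nail,node]
Tick 7: prefer A, take crate from A; A=[jar,hinge] B=[oval,fin] C=[mast,beam,bolt,joint,nail,node,crate]
Tick 8: prefer B, take oval from B; A=[jar,hinge] B=[fin] C=[mast,beam,bolt,joint,nail,node,crate,oval]
Tick 9: prefer A, take jar from A; A=[hinge] B=[fin] C=[mast,beam,bolt,joint,nail,node,crate,oval,jar]

Answer: mast beam bolt joint nail node crate oval jar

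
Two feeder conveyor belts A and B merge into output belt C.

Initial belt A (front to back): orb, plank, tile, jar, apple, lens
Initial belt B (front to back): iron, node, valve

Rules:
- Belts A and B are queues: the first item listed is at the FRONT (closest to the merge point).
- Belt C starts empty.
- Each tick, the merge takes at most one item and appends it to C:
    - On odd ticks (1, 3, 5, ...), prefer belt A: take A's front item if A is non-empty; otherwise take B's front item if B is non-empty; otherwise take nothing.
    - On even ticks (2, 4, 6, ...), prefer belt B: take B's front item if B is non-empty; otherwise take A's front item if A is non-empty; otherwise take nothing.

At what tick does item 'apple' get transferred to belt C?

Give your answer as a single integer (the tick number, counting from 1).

Answer: 8

Derivation:
Tick 1: prefer A, take orb from A; A=[plank,tile,jar,apple,lens] B=[iron,node,valve] C=[orb]
Tick 2: prefer B, take iron from B; A=[plank,tile,jar,apple,lens] B=[node,valve] C=[orb,iron]
Tick 3: prefer A, take plank from A; A=[tile,jar,apple,lens] B=[node,valve] C=[orb,iron,plank]
Tick 4: prefer B, take node from B; A=[tile,jar,apple,lens] B=[valve] C=[orb,iron,plank,node]
Tick 5: prefer A, take tile from A; A=[jar,apple,lens] B=[valve] C=[orb,iron,plank,node,tile]
Tick 6: prefer B, take valve from B; A=[jar,apple,lens] B=[-] C=[orb,iron,plank,node,tile,valve]
Tick 7: prefer A, take jar from A; A=[apple,lens] B=[-] C=[orb,iron,plank,node,tile,valve,jar]
Tick 8: prefer B, take apple from A; A=[lens] B=[-] C=[orb,iron,plank,node,tile,valve,jar,apple]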